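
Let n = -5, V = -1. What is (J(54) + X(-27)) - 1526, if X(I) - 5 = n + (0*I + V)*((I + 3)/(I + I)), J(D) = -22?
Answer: -13936/9 ≈ -1548.4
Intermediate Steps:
X(I) = -(3 + I)/(2*I) (X(I) = 5 + (-5 + (0*I - 1)*((I + 3)/(I + I))) = 5 + (-5 + (0 - 1)*((3 + I)/((2*I)))) = 5 + (-5 - (3 + I)*1/(2*I)) = 5 + (-5 - (3 + I)/(2*I)) = -(3 + I)/(2*I))
(J(54) + X(-27)) - 1526 = (-22 + (1/2)*(-3 - 1*(-27))/(-27)) - 1526 = (-22 + (1/2)*(-1/27)*(-3 + 27)) - 1526 = (-22 + (1/2)*(-1/27)*24) - 1526 = (-22 - 4/9) - 1526 = -202/9 - 1526 = -13936/9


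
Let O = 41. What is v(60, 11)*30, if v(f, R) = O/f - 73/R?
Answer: -3929/22 ≈ -178.59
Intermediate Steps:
v(f, R) = -73/R + 41/f (v(f, R) = 41/f - 73/R = -73/R + 41/f)
v(60, 11)*30 = (-73/11 + 41/60)*30 = -3929/660*30 = -3929/22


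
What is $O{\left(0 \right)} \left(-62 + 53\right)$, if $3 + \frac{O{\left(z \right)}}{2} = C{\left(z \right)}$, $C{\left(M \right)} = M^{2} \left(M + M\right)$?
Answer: $54$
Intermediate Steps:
$C{\left(M \right)} = 2 M^{3}$ ($C{\left(M \right)} = M^{2} \cdot 2 M = 2 M^{3}$)
$O{\left(z \right)} = -6 + 4 z^{3}$ ($O{\left(z \right)} = -6 + 2 \cdot 2 z^{3} = -6 + 4 z^{3}$)
$O{\left(0 \right)} \left(-62 + 53\right) = \left(-6 + 4 \cdot 0^{3}\right) \left(-62 + 53\right) = \left(-6 + 4 \cdot 0\right) \left(-9\right) = \left(-6 + 0\right) \left(-9\right) = \left(-6\right) \left(-9\right) = 54$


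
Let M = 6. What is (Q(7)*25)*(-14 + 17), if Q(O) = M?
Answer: 450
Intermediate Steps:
Q(O) = 6
(Q(7)*25)*(-14 + 17) = (6*25)*(-14 + 17) = 150*3 = 450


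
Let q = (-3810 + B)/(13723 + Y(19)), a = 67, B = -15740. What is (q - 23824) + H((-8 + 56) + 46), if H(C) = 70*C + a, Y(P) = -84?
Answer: -10186811/593 ≈ -17178.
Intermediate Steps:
H(C) = 67 + 70*C (H(C) = 70*C + 67 = 67 + 70*C)
q = -850/593 (q = (-3810 - 15740)/(13723 - 84) = -19550/13639 = -19550*1/13639 = -850/593 ≈ -1.4334)
(q - 23824) + H((-8 + 56) + 46) = (-850/593 - 23824) + (67 + 70*((-8 + 56) + 46)) = -14128482/593 + (67 + 70*(48 + 46)) = -14128482/593 + (67 + 70*94) = -14128482/593 + (67 + 6580) = -14128482/593 + 6647 = -10186811/593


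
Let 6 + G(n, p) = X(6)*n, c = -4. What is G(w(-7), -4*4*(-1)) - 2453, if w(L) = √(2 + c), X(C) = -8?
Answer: -2459 - 8*I*√2 ≈ -2459.0 - 11.314*I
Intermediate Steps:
w(L) = I*√2 (w(L) = √(2 - 4) = √(-2) = I*√2)
G(n, p) = -6 - 8*n
G(w(-7), -4*4*(-1)) - 2453 = (-6 - 8*I*√2) - 2453 = -2459 - 8*I*√2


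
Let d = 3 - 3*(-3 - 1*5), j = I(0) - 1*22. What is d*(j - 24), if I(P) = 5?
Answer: -1107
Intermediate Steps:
j = -17 (j = 5 - 1*22 = 5 - 22 = -17)
d = 27 (d = 3 - 3*(-3 - 5) = 3 - 3*(-8) = 3 + 24 = 27)
d*(j - 24) = 27*(-17 - 24) = 27*(-41) = -1107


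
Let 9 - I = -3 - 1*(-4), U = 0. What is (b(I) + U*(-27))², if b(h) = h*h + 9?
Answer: 5329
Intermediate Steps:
I = 8 (I = 9 - (-3 - 1*(-4)) = 9 - (-3 + 4) = 9 - 1*1 = 9 - 1 = 8)
b(h) = 9 + h² (b(h) = h² + 9 = 9 + h²)
(b(I) + U*(-27))² = ((9 + 8²) + 0*(-27))² = ((9 + 64) + 0)² = (73 + 0)² = 73² = 5329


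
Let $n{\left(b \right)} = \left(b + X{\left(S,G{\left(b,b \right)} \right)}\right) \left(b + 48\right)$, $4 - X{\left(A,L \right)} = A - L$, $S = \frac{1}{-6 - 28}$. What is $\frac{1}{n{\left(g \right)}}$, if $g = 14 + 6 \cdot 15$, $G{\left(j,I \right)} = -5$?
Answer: $\frac{17}{266228} \approx 6.3855 \cdot 10^{-5}$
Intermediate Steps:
$S = - \frac{1}{34}$ ($S = \frac{1}{-34} = - \frac{1}{34} \approx -0.029412$)
$X{\left(A,L \right)} = 4 + L - A$ ($X{\left(A,L \right)} = 4 - \left(A - L\right) = 4 + L - A$)
$g = 104$ ($g = 14 + 90 = 104$)
$n{\left(b \right)} = \left(48 + b\right) \left(- \frac{33}{34} + b\right)$ ($n{\left(b \right)} = \left(b - \frac{33}{34}\right) \left(b + 48\right) = \left(b + \left(4 - 5 + \frac{1}{34}\right)\right) \left(48 + b\right) = \left(b - \frac{33}{34}\right) \left(48 + b\right) = \left(- \frac{33}{34} + b\right) \left(48 + b\right) = \left(48 + b\right) \left(- \frac{33}{34} + b\right)$)
$\frac{1}{n{\left(g \right)}} = \frac{1}{- \frac{792}{17} + 104^{2} + \frac{1599}{34} \cdot 104} = \frac{1}{- \frac{792}{17} + 10816 + \frac{83148}{17}} = \frac{1}{\frac{266228}{17}} = \frac{17}{266228}$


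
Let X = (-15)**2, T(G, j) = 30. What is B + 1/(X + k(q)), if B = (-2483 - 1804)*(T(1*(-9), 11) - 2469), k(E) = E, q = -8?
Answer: 2268950482/217 ≈ 1.0456e+7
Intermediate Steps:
X = 225
B = 10455993 (B = (-2483 - 1804)*(30 - 2469) = -4287*(-2439) = 10455993)
B + 1/(X + k(q)) = 10455993 + 1/(225 - 8) = 10455993 + 1/217 = 2268950482/217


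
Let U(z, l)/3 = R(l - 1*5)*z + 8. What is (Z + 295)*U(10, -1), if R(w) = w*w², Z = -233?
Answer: -400272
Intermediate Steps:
R(w) = w³
U(z, l) = 24 + 3*z*(-5 + l)³ (U(z, l) = 3*((l - 1*5)³*z + 8) = 3*((l - 5)³*z + 8) = 3*((-5 + l)³*z + 8) = 3*(z*(-5 + l)³ + 8) = 3*(8 + z*(-5 + l)³) = 24 + 3*z*(-5 + l)³)
(Z + 295)*U(10, -1) = (-233 + 295)*(24 + 3*10*(-5 - 1)³) = 62*(24 + 3*10*(-6)³) = 62*(24 + 3*10*(-216)) = 62*(24 - 6480) = 62*(-6456) = -400272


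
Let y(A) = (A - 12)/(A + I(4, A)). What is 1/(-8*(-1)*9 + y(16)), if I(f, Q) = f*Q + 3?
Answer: 83/5980 ≈ 0.013880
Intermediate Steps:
I(f, Q) = 3 + Q*f (I(f, Q) = Q*f + 3 = 3 + Q*f)
y(A) = (-12 + A)/(3 + 5*A) (y(A) = (A - 12)/(A + (3 + A*4)) = (-12 + A)/(A + (3 + 4*A)) = (-12 + A)/(3 + 5*A))
1/(-8*(-1)*9 + y(16)) = 1/(-8*(-1)*9 + (-12 + 16)/(3 + 5*16)) = 1/(8*9 + 4/(3 + 80)) = 1/(72 + 4/83) = 1/(5980/83) = 83/5980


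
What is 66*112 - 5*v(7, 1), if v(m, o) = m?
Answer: 7357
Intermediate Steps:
66*112 - 5*v(7, 1) = 66*112 - 5*7 = 7392 - 35 = 7357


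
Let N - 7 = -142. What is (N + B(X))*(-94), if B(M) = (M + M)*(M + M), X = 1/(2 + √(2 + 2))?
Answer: 25333/2 ≈ 12667.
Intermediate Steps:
N = -135 (N = 7 - 142 = -135)
X = ¼ (X = 1/(2 + √4) = 1/(2 + 2) = 1/4 = ¼ ≈ 0.25000)
B(M) = 4*M² (B(M) = (2*M)*(2*M) = 4*M²)
(N + B(X))*(-94) = (-135 + 4*(¼)²)*(-94) = (-135 + 4*(1/16))*(-94) = (-135 + ¼)*(-94) = -539/4*(-94) = 25333/2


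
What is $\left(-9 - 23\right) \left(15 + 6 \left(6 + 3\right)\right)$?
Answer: $-2208$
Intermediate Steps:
$\left(-9 - 23\right) \left(15 + 6 \left(6 + 3\right)\right) = \left(-9 - 23\right) \left(15 + 6 \cdot 9\right) = - 32 \left(15 + 54\right) = \left(-32\right) 69 = -2208$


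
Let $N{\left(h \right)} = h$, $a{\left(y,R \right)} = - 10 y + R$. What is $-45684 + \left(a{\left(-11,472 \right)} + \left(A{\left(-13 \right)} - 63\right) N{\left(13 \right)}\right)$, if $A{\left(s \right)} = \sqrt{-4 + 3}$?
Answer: $-45921 + 13 i \approx -45921.0 + 13.0 i$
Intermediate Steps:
$a{\left(y,R \right)} = R - 10 y$
$A{\left(s \right)} = i$ ($A{\left(s \right)} = \sqrt{-1} = i$)
$-45684 + \left(a{\left(-11,472 \right)} + \left(A{\left(-13 \right)} - 63\right) N{\left(13 \right)}\right) = -45684 + \left(\left(472 - -110\right) + \left(i - 63\right) 13\right) = -45684 + \left(\left(472 + 110\right) + \left(-63 + i\right) 13\right) = -45684 + \left(582 - \left(819 - 13 i\right)\right) = -45684 - \left(237 - 13 i\right) = -45921 + 13 i$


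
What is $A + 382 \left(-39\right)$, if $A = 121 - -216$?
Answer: $-14561$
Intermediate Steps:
$A = 337$ ($A = 121 + 216 = 337$)
$A + 382 \left(-39\right) = 337 + 382 \left(-39\right) = 337 - 14898 = -14561$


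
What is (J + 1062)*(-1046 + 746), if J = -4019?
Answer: 887100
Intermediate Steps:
(J + 1062)*(-1046 + 746) = (-4019 + 1062)*(-1046 + 746) = -2957*(-300) = 887100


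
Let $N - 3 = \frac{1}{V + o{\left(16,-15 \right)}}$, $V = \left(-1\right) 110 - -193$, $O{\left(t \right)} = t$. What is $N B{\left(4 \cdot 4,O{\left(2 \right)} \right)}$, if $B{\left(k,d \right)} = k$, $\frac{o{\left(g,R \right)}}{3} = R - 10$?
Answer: $50$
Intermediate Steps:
$o{\left(g,R \right)} = -30 + 3 R$ ($o{\left(g,R \right)} = 3 \left(R - 10\right) = 3 \left(-10 + R\right) = -30 + 3 R$)
$V = 83$ ($V = -110 + 193 = 83$)
$N = \frac{25}{8}$ ($N = 3 + \frac{1}{83 + \left(-30 + 3 \left(-15\right)\right)} = 3 + \frac{1}{83 - 75} = 3 + \frac{1}{8} = \frac{25}{8} \approx 3.125$)
$N B{\left(4 \cdot 4,O{\left(2 \right)} \right)} = \frac{25 \cdot 4 \cdot 4}{8} = \frac{25}{8} \cdot 16 = 50$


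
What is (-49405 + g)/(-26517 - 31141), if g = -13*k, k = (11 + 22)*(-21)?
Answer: 20198/28829 ≈ 0.70061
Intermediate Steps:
k = -693 (k = 33*(-21) = -693)
g = 9009 (g = -13*(-693) = 9009)
(-49405 + g)/(-26517 - 31141) = (-49405 + 9009)/(-26517 - 31141) = -40396/(-57658) = -40396*(-1/57658) = 20198/28829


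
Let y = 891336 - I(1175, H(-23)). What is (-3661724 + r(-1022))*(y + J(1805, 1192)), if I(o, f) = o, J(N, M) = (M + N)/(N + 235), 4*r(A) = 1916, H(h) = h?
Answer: -443237992937271/136 ≈ -3.2591e+12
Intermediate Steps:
r(A) = 479 (r(A) = (¼)*1916 = 479)
J(N, M) = (M + N)/(235 + N)
y = 890161 (y = 891336 - 1*1175 = 891336 - 1175 = 890161)
(-3661724 + r(-1022))*(y + J(1805, 1192)) = (-3661724 + 479)*(890161 + (1192 + 1805)/(235 + 1805)) = -3661245*(890161 + 2997/2040) = -3661245*(890161 + (1/2040)*2997) = -3661245*(890161 + 999/680) = -3661245*605310479/680 = -443237992937271/136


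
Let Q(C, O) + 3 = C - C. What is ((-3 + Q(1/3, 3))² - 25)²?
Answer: 121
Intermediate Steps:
Q(C, O) = -3 (Q(C, O) = -3 + (C - C) = -3 + 0 = -3)
((-3 + Q(1/3, 3))² - 25)² = ((-3 - 3)² - 25)² = ((-6)² - 25)² = (36 - 25)² = 11² = 121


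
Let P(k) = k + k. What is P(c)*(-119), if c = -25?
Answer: 5950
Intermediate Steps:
P(k) = 2*k
P(c)*(-119) = (2*(-25))*(-119) = -50*(-119) = 5950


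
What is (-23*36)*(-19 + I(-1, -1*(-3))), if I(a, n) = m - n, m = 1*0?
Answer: 18216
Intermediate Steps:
m = 0
I(a, n) = -n (I(a, n) = 0 - n = -n)
(-23*36)*(-19 + I(-1, -1*(-3))) = (-23*36)*(-19 - (-1)*(-3)) = -828*(-19 - 1*3) = -828*(-19 - 3) = -828*(-22) = 18216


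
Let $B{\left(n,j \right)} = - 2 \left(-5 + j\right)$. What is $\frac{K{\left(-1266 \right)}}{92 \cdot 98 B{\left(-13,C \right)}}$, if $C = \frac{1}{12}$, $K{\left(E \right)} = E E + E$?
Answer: $\frac{104445}{5782} \approx 18.064$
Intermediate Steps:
$K{\left(E \right)} = E + E^{2}$ ($K{\left(E \right)} = E^{2} + E = E + E^{2}$)
$C = \frac{1}{12} \approx 0.083333$
$B{\left(n,j \right)} = 10 - 2 j$
$\frac{K{\left(-1266 \right)}}{92 \cdot 98 B{\left(-13,C \right)}} = \frac{\left(-1266\right) \left(1 - 1266\right)}{92 \cdot 98 \left(10 - \frac{1}{6}\right)} = \frac{\left(-1266\right) \left(-1265\right)}{9016 \left(10 - \frac{1}{6}\right)} = \frac{1601490}{9016 \cdot \frac{59}{6}} = \frac{1601490}{\frac{265972}{3}} = 1601490 \cdot \frac{3}{265972} = \frac{104445}{5782}$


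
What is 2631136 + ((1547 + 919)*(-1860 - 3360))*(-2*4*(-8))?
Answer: -821210144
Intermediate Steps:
2631136 + ((1547 + 919)*(-1860 - 3360))*(-2*4*(-8)) = 2631136 + (2466*(-5220))*(-8*(-8)) = 2631136 - 12872520*64 = 2631136 - 823841280 = -821210144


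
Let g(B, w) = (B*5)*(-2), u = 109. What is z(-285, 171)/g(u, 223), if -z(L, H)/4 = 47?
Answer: 94/545 ≈ 0.17248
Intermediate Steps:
z(L, H) = -188 (z(L, H) = -4*47 = -188)
g(B, w) = -10*B (g(B, w) = (5*B)*(-2) = -10*B)
z(-285, 171)/g(u, 223) = -188/((-10*109)) = -188/(-1090) = -188*(-1/1090) = 94/545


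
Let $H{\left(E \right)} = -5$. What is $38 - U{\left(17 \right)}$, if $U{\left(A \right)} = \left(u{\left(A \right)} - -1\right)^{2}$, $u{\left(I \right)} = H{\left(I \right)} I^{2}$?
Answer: $-2085098$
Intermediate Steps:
$u{\left(I \right)} = - 5 I^{2}$
$U{\left(A \right)} = \left(1 - 5 A^{2}\right)^{2}$ ($U{\left(A \right)} = \left(- 5 A^{2} - -1\right)^{2} = \left(- 5 A^{2} + 1\right)^{2} = \left(1 - 5 A^{2}\right)^{2}$)
$38 - U{\left(17 \right)} = 38 - \left(1 - 5 \cdot 17^{2}\right)^{2} = 38 - \left(1 - 1445\right)^{2} = 38 - \left(-1444\right)^{2} = 38 - 2085136 = -2085098$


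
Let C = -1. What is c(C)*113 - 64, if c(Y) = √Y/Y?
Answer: -64 - 113*I ≈ -64.0 - 113.0*I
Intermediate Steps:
c(Y) = Y^(-½)
c(C)*113 - 64 = 113/√(-1) - 64 = -I*113 - 64 = -113*I - 64 = -64 - 113*I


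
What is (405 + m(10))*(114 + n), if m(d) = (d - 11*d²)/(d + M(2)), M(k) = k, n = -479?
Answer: -688025/6 ≈ -1.1467e+5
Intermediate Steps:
m(d) = (d - 11*d²)/(2 + d) (m(d) = (d - 11*d²)/(d + 2) = (d - 11*d²)/(2 + d))
(405 + m(10))*(114 + n) = (405 + 10*(1 - 11*10)/(2 + 10))*(114 - 479) = (405 + 10*(1 - 110)/12)*(-365) = (405 + 10*(1/12)*(-109))*(-365) = (405 - 545/6)*(-365) = (1885/6)*(-365) = -688025/6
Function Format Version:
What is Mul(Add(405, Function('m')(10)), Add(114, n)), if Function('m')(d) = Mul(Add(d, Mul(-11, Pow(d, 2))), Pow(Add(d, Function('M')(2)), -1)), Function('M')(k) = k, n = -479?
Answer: Rational(-688025, 6) ≈ -1.1467e+5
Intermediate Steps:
Function('m')(d) = Mul(Pow(Add(2, d), -1), Add(d, Mul(-11, Pow(d, 2)))) (Function('m')(d) = Mul(Add(d, Mul(-11, Pow(d, 2))), Pow(Add(d, 2), -1)) = Mul(Add(d, Mul(-11, Pow(d, 2))), Pow(Add(2, d), -1)) = Mul(Pow(Add(2, d), -1), Add(d, Mul(-11, Pow(d, 2)))))
Mul(Add(405, Function('m')(10)), Add(114, n)) = Mul(Add(405, Mul(10, Pow(Add(2, 10), -1), Add(1, Mul(-11, 10)))), Add(114, -479)) = Mul(Add(405, Mul(10, Pow(12, -1), Add(1, -110))), -365) = Mul(Add(405, Mul(10, Rational(1, 12), -109)), -365) = Mul(Add(405, Rational(-545, 6)), -365) = Mul(Rational(1885, 6), -365) = Rational(-688025, 6)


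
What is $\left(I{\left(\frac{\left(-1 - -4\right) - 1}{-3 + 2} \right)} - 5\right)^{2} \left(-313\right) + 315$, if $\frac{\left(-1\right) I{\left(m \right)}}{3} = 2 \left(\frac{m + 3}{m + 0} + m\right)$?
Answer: $-30985$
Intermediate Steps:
$I{\left(m \right)} = - 6 m - \frac{6 \left(3 + m\right)}{m}$ ($I{\left(m \right)} = - 3 \cdot 2 \left(\frac{m + 3}{m + 0} + m\right) = - 3 \cdot 2 \left(\frac{3 + m}{m} + m\right) = - 3 \cdot 2 \left(m + \frac{3 + m}{m}\right) = - 3 \left(2 m + \frac{2 \left(3 + m\right)}{m}\right) = - 6 m - \frac{6 \left(3 + m\right)}{m}$)
$\left(I{\left(\frac{\left(-1 - -4\right) - 1}{-3 + 2} \right)} - 5\right)^{2} \left(-313\right) + 315 = \left(\left(-6 - \frac{18}{\left(\left(-1 - -4\right) - 1\right) \frac{1}{-3 + 2}} - 6 \frac{\left(-1 - -4\right) - 1}{-3 + 2}\right) - 5\right)^{2} \left(-313\right) + 315 = \left(\left(-6 - \frac{18}{\left(\left(-1 + 4\right) - 1\right) \frac{1}{-1}} - 6 \frac{\left(-1 + 4\right) - 1}{-1}\right) - 5\right)^{2} \left(-313\right) + 315 = \left(\left(-6 - \frac{18}{\left(3 - 1\right) \left(-1\right)} - 6 \left(3 - 1\right) \left(-1\right)\right) - 5\right)^{2} \left(-313\right) + 315 = \left(\left(-6 - \frac{18}{2 \left(-1\right)} - 6 \cdot 2 \left(-1\right)\right) - 5\right)^{2} \left(-313\right) + 315 = \left(\left(-6 - \frac{18}{-2} - -12\right) - 5\right)^{2} \left(-313\right) + 315 = \left(\left(-6 - -9 + 12\right) - 5\right)^{2} \left(-313\right) + 315 = \left(\left(-6 + 9 + 12\right) - 5\right)^{2} \left(-313\right) + 315 = \left(15 - 5\right)^{2} \left(-313\right) + 315 = 10^{2} \left(-313\right) + 315 = 100 \left(-313\right) + 315 = -31300 + 315 = -30985$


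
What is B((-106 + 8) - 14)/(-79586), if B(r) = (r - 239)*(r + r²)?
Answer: 167832/3061 ≈ 54.829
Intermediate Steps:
B(r) = (-239 + r)*(r + r²)
B((-106 + 8) - 14)/(-79586) = (((-106 + 8) - 14)*(-239 + ((-106 + 8) - 14)² - 238*((-106 + 8) - 14)))/(-79586) = ((-98 - 14)*(-239 + (-98 - 14)² - 238*(-98 - 14)))*(-1/79586) = -112*(-239 + (-112)² - 238*(-112))*(-1/79586) = -112*(-239 + 12544 + 26656)*(-1/79586) = -112*38961*(-1/79586) = -4363632*(-1/79586) = 167832/3061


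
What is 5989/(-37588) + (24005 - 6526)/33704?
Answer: 10344259/28792408 ≈ 0.35927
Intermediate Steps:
5989/(-37588) + (24005 - 6526)/33704 = 5989*(-1/37588) + 17479*(1/33704) = -5989/37588 + 1589/3064 = 10344259/28792408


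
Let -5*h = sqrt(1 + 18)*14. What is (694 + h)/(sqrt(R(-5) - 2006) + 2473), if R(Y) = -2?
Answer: 1716262/6117737 - 34622*sqrt(19)/30588685 - 1388*I*sqrt(502)/6117737 + 28*I*sqrt(9538)/30588685 ≈ 0.27561 - 0.004994*I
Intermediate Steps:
h = -14*sqrt(19)/5 (h = -sqrt(1 + 18)*14/5 = -sqrt(19)*14/5 = -14*sqrt(19)/5 ≈ -12.205)
(694 + h)/(sqrt(R(-5) - 2006) + 2473) = (694 - 14*sqrt(19)/5)/(sqrt(-2 - 2006) + 2473) = (694 - 14*sqrt(19)/5)/(sqrt(-2008) + 2473) = (694 - 14*sqrt(19)/5)/(2*I*sqrt(502) + 2473) = (694 - 14*sqrt(19)/5)/(2473 + 2*I*sqrt(502))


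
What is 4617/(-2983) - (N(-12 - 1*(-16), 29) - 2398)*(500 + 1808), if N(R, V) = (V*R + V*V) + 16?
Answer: 516357057/157 ≈ 3.2889e+6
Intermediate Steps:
N(R, V) = 16 + V² + R*V (N(R, V) = (R*V + V²) + 16 = (V² + R*V) + 16 = 16 + V² + R*V)
4617/(-2983) - (N(-12 - 1*(-16), 29) - 2398)*(500 + 1808) = 4617/(-2983) - ((16 + 29² + (-12 - 1*(-16))*29) - 2398)*(500 + 1808) = 4617*(-1/2983) - ((16 + 841 + (-12 + 16)*29) - 2398)*2308 = -243/157 - ((16 + 841 + 4*29) - 2398)*2308 = -243/157 - ((16 + 841 + 116) - 2398)*2308 = -243/157 - (973 - 2398)*2308 = -243/157 - (-1425)*2308 = -243/157 - 1*(-3288900) = -243/157 + 3288900 = 516357057/157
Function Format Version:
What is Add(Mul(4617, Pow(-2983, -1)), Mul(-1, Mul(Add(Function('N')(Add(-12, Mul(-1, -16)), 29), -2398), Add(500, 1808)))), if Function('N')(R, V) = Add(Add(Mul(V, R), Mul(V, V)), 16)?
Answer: Rational(516357057, 157) ≈ 3.2889e+6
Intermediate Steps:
Function('N')(R, V) = Add(16, Pow(V, 2), Mul(R, V)) (Function('N')(R, V) = Add(Add(Mul(R, V), Pow(V, 2)), 16) = Add(Add(Pow(V, 2), Mul(R, V)), 16) = Add(16, Pow(V, 2), Mul(R, V)))
Add(Mul(4617, Pow(-2983, -1)), Mul(-1, Mul(Add(Function('N')(Add(-12, Mul(-1, -16)), 29), -2398), Add(500, 1808)))) = Add(Mul(4617, Pow(-2983, -1)), Mul(-1, Mul(Add(Add(16, Pow(29, 2), Mul(Add(-12, Mul(-1, -16)), 29)), -2398), Add(500, 1808)))) = Add(Mul(4617, Rational(-1, 2983)), Mul(-1, Mul(Add(Add(16, 841, Mul(Add(-12, 16), 29)), -2398), 2308))) = Add(Rational(-243, 157), Mul(-1, Mul(Add(Add(16, 841, Mul(4, 29)), -2398), 2308))) = Add(Rational(-243, 157), Mul(-1, Mul(Add(Add(16, 841, 116), -2398), 2308))) = Add(Rational(-243, 157), Mul(-1, Mul(Add(973, -2398), 2308))) = Add(Rational(-243, 157), Mul(-1, Mul(-1425, 2308))) = Add(Rational(-243, 157), Mul(-1, -3288900)) = Add(Rational(-243, 157), 3288900) = Rational(516357057, 157)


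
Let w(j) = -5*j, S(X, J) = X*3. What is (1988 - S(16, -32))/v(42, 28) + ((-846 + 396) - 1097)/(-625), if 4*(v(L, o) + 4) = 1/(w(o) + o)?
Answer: -540426229/1120625 ≈ -482.25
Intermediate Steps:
S(X, J) = 3*X
v(L, o) = -4 - 1/(16*o) (v(L, o) = -4 + 1/(4*(-5*o + o)) = -4 + 1/(4*((-4*o))) = -4 + (-1/(4*o))/4 = -4 - 1/(16*o))
(1988 - S(16, -32))/v(42, 28) + ((-846 + 396) - 1097)/(-625) = (1988 - 3*16)/(-4 - 1/16/28) + ((-846 + 396) - 1097)/(-625) = (1988 - 1*48)/(-4 - 1/16*1/28) + (-450 - 1097)*(-1/625) = (1988 - 48)/(-4 - 1/448) - 1547*(-1/625) = 1940/(-1793/448) + 1547/625 = 1940*(-448/1793) + 1547/625 = -869120/1793 + 1547/625 = -540426229/1120625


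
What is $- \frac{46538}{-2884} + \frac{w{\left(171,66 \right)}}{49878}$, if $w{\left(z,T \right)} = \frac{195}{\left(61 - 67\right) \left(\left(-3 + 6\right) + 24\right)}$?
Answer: $\frac{31336455049}{1941950052} \approx 16.137$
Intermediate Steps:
$w{\left(z,T \right)} = - \frac{65}{54}$ ($w{\left(z,T \right)} = \frac{195}{\left(-6\right) \left(3 + 24\right)} = \frac{195}{\left(-6\right) 27} = \frac{195}{-162} = 195 \left(- \frac{1}{162}\right) = - \frac{65}{54}$)
$- \frac{46538}{-2884} + \frac{w{\left(171,66 \right)}}{49878} = - \frac{46538}{-2884} - \frac{65}{54 \cdot 49878} = \left(-46538\right) \left(- \frac{1}{2884}\right) - \frac{65}{2693412} = \frac{23269}{1442} - \frac{65}{2693412} = \frac{31336455049}{1941950052}$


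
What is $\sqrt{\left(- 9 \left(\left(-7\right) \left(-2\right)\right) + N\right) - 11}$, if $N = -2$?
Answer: $i \sqrt{139} \approx 11.79 i$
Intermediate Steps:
$\sqrt{\left(- 9 \left(\left(-7\right) \left(-2\right)\right) + N\right) - 11} = \sqrt{\left(- 9 \left(\left(-7\right) \left(-2\right)\right) - 2\right) - 11} = \sqrt{\left(\left(-9\right) 14 - 2\right) - 11} = \sqrt{\left(-126 - 2\right) - 11} = \sqrt{-128 - 11} = \sqrt{-139} = i \sqrt{139}$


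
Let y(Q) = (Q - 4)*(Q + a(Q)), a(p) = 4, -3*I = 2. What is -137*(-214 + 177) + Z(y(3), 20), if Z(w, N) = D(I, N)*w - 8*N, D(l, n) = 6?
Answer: 4867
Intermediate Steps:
I = -⅔ (I = -⅓*2 = -⅔ ≈ -0.66667)
y(Q) = (-4 + Q)*(4 + Q) (y(Q) = (Q - 4)*(Q + 4) = (-4 + Q)*(4 + Q))
Z(w, N) = -8*N + 6*w (Z(w, N) = 6*w - 8*N = -8*N + 6*w)
-137*(-214 + 177) + Z(y(3), 20) = -137*(-214 + 177) + (-8*20 + 6*(-16 + 3²)) = -137*(-37) + (-160 + 6*(-16 + 9)) = 5069 + (-160 + 6*(-7)) = 5069 + (-160 - 42) = 5069 - 202 = 4867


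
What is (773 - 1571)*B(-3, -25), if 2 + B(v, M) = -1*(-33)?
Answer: -24738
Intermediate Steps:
B(v, M) = 31 (B(v, M) = -2 - 1*(-33) = -2 + 33 = 31)
(773 - 1571)*B(-3, -25) = (773 - 1571)*31 = -798*31 = -24738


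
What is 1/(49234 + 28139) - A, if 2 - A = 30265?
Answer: 2341539100/77373 ≈ 30263.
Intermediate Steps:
A = -30263 (A = 2 - 1*30265 = 2 - 30265 = -30263)
1/(49234 + 28139) - A = 1/(49234 + 28139) - 1*(-30263) = 1/77373 + 30263 = 2341539100/77373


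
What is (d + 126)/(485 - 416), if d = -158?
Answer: -32/69 ≈ -0.46377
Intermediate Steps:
(d + 126)/(485 - 416) = (-158 + 126)/(485 - 416) = -32/69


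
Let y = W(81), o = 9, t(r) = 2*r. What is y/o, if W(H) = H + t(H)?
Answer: 27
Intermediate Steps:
W(H) = 3*H (W(H) = H + 2*H = 3*H)
y = 243 (y = 3*81 = 243)
y/o = 243/9 = (⅑)*243 = 27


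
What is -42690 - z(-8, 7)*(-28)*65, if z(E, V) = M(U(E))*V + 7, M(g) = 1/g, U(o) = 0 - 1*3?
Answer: -102590/3 ≈ -34197.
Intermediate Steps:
U(o) = -3 (U(o) = 0 - 3 = -3)
M(g) = 1/g
z(E, V) = 7 - V/3 (z(E, V) = V/(-3) + 7 = -V/3 + 7 = 7 - V/3)
-42690 - z(-8, 7)*(-28)*65 = -42690 - (7 - 1/3*7)*(-28)*65 = -42690 - (7 - 7/3)*(-28)*65 = -42690 - (14/3)*(-28)*65 = -42690 - (-392)*65/3 = -42690 - 1*(-25480/3) = -42690 + 25480/3 = -102590/3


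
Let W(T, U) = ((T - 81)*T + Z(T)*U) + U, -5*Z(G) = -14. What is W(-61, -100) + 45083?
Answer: 53365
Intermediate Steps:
Z(G) = 14/5 (Z(G) = -⅕*(-14) = 14/5)
W(T, U) = 19*U/5 + T*(-81 + T) (W(T, U) = ((T - 81)*T + 14*U/5) + U = ((-81 + T)*T + 14*U/5) + U = (T*(-81 + T) + 14*U/5) + U = (14*U/5 + T*(-81 + T)) + U = 19*U/5 + T*(-81 + T))
W(-61, -100) + 45083 = ((-61)² - 81*(-61) + (19/5)*(-100)) + 45083 = (3721 + 4941 - 380) + 45083 = 8282 + 45083 = 53365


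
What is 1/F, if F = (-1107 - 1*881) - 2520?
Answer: -1/4508 ≈ -0.00022183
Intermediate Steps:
F = -4508 (F = (-1107 - 881) - 2520 = -1988 - 2520 = -4508)
1/F = 1/(-4508) = -1/4508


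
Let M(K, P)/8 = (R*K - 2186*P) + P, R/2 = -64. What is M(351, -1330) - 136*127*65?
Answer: 21766296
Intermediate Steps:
R = -128 (R = 2*(-64) = -128)
M(K, P) = -17480*P - 1024*K (M(K, P) = 8*((-128*K - 2186*P) + P) = 8*((-2186*P - 128*K) + P) = 8*(-2185*P - 128*K) = -17480*P - 1024*K)
M(351, -1330) - 136*127*65 = (-17480*(-1330) - 1024*351) - 136*127*65 = (23248400 - 359424) - 17272*65 = 22888976 - 1*1122680 = 22888976 - 1122680 = 21766296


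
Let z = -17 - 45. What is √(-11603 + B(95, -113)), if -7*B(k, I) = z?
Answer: I*√568113/7 ≈ 107.68*I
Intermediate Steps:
z = -62
B(k, I) = 62/7 (B(k, I) = -⅐*(-62) = 62/7)
√(-11603 + B(95, -113)) = √(-11603 + 62/7) = √(-81159/7) = I*√568113/7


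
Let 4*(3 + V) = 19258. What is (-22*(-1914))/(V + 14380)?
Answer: 84216/38383 ≈ 2.1941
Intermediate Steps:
V = 9623/2 (V = -3 + (1/4)*19258 = -3 + 9629/2 = 9623/2 ≈ 4811.5)
(-22*(-1914))/(V + 14380) = (-22*(-1914))/(9623/2 + 14380) = 42108/(38383/2) = 42108*(2/38383) = 84216/38383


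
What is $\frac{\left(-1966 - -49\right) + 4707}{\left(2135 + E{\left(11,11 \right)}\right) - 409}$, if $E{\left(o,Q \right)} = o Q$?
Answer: $\frac{2790}{1847} \approx 1.5106$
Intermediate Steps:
$E{\left(o,Q \right)} = Q o$
$\frac{\left(-1966 - -49\right) + 4707}{\left(2135 + E{\left(11,11 \right)}\right) - 409} = \frac{\left(-1966 - -49\right) + 4707}{\left(2135 + 11 \cdot 11\right) - 409} = \frac{\left(-1966 + 49\right) + 4707}{\left(2135 + 121\right) - 409} = \frac{-1917 + 4707}{2256 - 409} = \frac{2790}{1847}$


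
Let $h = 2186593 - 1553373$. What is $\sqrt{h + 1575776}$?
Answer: $6 \sqrt{61361} \approx 1486.3$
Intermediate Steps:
$h = 633220$
$\sqrt{h + 1575776} = \sqrt{633220 + 1575776} = \sqrt{2208996} = 6 \sqrt{61361}$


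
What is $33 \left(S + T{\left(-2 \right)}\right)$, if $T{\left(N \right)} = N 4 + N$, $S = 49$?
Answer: $1287$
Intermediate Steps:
$T{\left(N \right)} = 5 N$ ($T{\left(N \right)} = 4 N + N = 5 N$)
$33 \left(S + T{\left(-2 \right)}\right) = 33 \left(49 + 5 \left(-2\right)\right) = 33 \left(49 - 10\right) = 33 \cdot 39 = 1287$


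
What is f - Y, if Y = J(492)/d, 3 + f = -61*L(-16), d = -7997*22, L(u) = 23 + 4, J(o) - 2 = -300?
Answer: -145145699/87967 ≈ -1650.0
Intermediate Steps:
J(o) = -298 (J(o) = 2 - 300 = -298)
L(u) = 27
d = -175934
f = -1650 (f = -3 - 61*27 = -3 - 1647 = -1650)
Y = 149/87967 (Y = -298/(-175934) = -298*(-1/175934) = 149/87967 ≈ 0.0016938)
f - Y = -1650 - 1*149/87967 = -1650 - 149/87967 = -145145699/87967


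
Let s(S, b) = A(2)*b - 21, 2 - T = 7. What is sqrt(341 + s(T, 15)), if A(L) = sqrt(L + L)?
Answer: 5*sqrt(14) ≈ 18.708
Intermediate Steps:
A(L) = sqrt(2)*sqrt(L) (A(L) = sqrt(2*L) = sqrt(2)*sqrt(L))
T = -5 (T = 2 - 1*7 = 2 - 7 = -5)
s(S, b) = -21 + 2*b (s(S, b) = (sqrt(2)*sqrt(2))*b - 21 = 2*b - 21 = -21 + 2*b)
sqrt(341 + s(T, 15)) = sqrt(341 + (-21 + 2*15)) = sqrt(341 + (-21 + 30)) = sqrt(341 + 9) = sqrt(350) = 5*sqrt(14)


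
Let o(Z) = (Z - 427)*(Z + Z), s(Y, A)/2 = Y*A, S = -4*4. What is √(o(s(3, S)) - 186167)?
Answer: I*√85751 ≈ 292.83*I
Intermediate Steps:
S = -16
s(Y, A) = 2*A*Y (s(Y, A) = 2*(Y*A) = 2*(A*Y) = 2*A*Y)
o(Z) = 2*Z*(-427 + Z) (o(Z) = (-427 + Z)*(2*Z) = 2*Z*(-427 + Z))
√(o(s(3, S)) - 186167) = √(2*(2*(-16)*3)*(-427 + 2*(-16)*3) - 186167) = √(2*(-96)*(-427 - 96) - 186167) = √(2*(-96)*(-523) - 186167) = √(100416 - 186167) = √(-85751) = I*√85751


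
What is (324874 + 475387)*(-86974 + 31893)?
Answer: -44079176141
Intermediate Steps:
(324874 + 475387)*(-86974 + 31893) = 800261*(-55081) = -44079176141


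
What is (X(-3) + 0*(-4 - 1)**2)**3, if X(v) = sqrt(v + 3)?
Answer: 0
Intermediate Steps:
X(v) = sqrt(3 + v)
(X(-3) + 0*(-4 - 1)**2)**3 = (sqrt(3 - 3) + 0*(-4 - 1)**2)**3 = (sqrt(0) + 0*(-5)**2)**3 = (0 + 0*25)**3 = (0 + 0)**3 = 0**3 = 0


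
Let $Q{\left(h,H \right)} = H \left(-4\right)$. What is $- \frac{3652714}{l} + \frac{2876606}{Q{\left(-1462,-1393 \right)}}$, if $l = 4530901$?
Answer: $\frac{6506632039799}{12623090186} \approx 515.46$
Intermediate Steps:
$Q{\left(h,H \right)} = - 4 H$
$- \frac{3652714}{l} + \frac{2876606}{Q{\left(-1462,-1393 \right)}} = - \frac{3652714}{4530901} + \frac{2876606}{\left(-4\right) \left(-1393\right)} = \left(-3652714\right) \frac{1}{4530901} + \frac{2876606}{5572} = - \frac{3652714}{4530901} + 2876606 \cdot \frac{1}{5572} = - \frac{3652714}{4530901} + \frac{1438303}{2786} = \frac{6506632039799}{12623090186}$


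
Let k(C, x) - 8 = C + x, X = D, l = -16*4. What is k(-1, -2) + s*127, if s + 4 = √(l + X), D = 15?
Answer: -503 + 889*I ≈ -503.0 + 889.0*I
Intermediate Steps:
l = -64
X = 15
k(C, x) = 8 + C + x (k(C, x) = 8 + (C + x) = 8 + C + x)
s = -4 + 7*I (s = -4 + √(-64 + 15) = -4 + √(-49) = -4 + 7*I ≈ -4.0 + 7.0*I)
k(-1, -2) + s*127 = (8 - 1 - 2) + (-4 + 7*I)*127 = 5 + (-508 + 889*I) = -503 + 889*I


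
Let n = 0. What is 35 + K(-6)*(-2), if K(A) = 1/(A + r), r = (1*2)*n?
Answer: 106/3 ≈ 35.333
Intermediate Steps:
r = 0 (r = (1*2)*0 = 2*0 = 0)
K(A) = 1/A (K(A) = 1/(A + 0) = 1/A)
35 + K(-6)*(-2) = 35 - 2/(-6) = 35 - 1/6*(-2) = 35 + 1/3 = 106/3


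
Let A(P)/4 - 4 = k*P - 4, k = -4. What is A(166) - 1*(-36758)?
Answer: 34102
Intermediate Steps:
A(P) = -16*P (A(P) = 16 + 4*(-4*P - 4) = 16 + 4*(-4 - 4*P) = 16 + (-16 - 16*P) = -16*P)
A(166) - 1*(-36758) = -16*166 - 1*(-36758) = -2656 + 36758 = 34102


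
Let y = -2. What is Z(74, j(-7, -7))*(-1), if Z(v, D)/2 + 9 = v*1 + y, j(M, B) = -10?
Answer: -126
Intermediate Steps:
Z(v, D) = -22 + 2*v (Z(v, D) = -18 + 2*(v*1 - 2) = -18 + 2*(v - 2) = -18 + 2*(-2 + v) = -18 + (-4 + 2*v) = -22 + 2*v)
Z(74, j(-7, -7))*(-1) = (-22 + 2*74)*(-1) = (-22 + 148)*(-1) = 126*(-1) = -126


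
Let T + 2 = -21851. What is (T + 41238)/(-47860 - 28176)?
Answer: -19385/76036 ≈ -0.25494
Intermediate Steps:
T = -21853 (T = -2 - 21851 = -21853)
(T + 41238)/(-47860 - 28176) = (-21853 + 41238)/(-47860 - 28176) = 19385/(-76036) = 19385*(-1/76036) = -19385/76036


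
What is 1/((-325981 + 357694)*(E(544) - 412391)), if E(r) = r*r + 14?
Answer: -1/3692693433 ≈ -2.7081e-10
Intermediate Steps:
E(r) = 14 + r**2 (E(r) = r**2 + 14 = 14 + r**2)
1/((-325981 + 357694)*(E(544) - 412391)) = 1/((-325981 + 357694)*((14 + 544**2) - 412391)) = 1/(31713*((14 + 295936) - 412391)) = 1/(31713*(295950 - 412391)) = 1/(31713*(-116441)) = 1/(-3692693433) = -1/3692693433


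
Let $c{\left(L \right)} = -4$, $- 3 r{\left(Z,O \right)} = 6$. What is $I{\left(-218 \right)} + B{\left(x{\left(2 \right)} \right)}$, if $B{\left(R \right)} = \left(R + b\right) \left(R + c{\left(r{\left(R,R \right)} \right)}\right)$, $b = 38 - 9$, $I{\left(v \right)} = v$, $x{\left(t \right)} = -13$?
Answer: $-490$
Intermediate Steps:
$r{\left(Z,O \right)} = -2$ ($r{\left(Z,O \right)} = \left(- \frac{1}{3}\right) 6 = -2$)
$b = 29$ ($b = 38 - 9 = 29$)
$B{\left(R \right)} = \left(-4 + R\right) \left(29 + R\right)$ ($B{\left(R \right)} = \left(R + 29\right) \left(R - 4\right) = \left(29 + R\right) \left(-4 + R\right) = \left(-4 + R\right) \left(29 + R\right)$)
$I{\left(-218 \right)} + B{\left(x{\left(2 \right)} \right)} = -218 + \left(-116 + \left(-13\right)^{2} + 25 \left(-13\right)\right) = -218 - 272 = -490$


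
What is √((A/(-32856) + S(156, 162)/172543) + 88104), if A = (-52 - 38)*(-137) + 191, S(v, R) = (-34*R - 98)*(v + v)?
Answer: √20975151235730874/487956 ≈ 296.81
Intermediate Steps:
S(v, R) = 2*v*(-98 - 34*R) (S(v, R) = (-98 - 34*R)*(2*v) = 2*v*(-98 - 34*R))
A = 12521 (A = -90*(-137) + 191 = 12330 + 191 = 12521)
√((A/(-32856) + S(156, 162)/172543) + 88104) = √((12521/(-32856) - 4*156*(49 + 17*162)/172543) + 88104) = √((12521*(-1/32856) - 4*156*(49 + 2754)*(1/172543)) + 88104) = √((-12521/32856 - 4*156*2803*(1/172543)) + 88104) = √((-12521/32856 - 1749072*1/172543) + 88104) = √((-12521/32856 - 1749072/172543) + 88104) = √(-59627920535/5669072808 + 88104) = √(499408362755497/5669072808) = √20975151235730874/487956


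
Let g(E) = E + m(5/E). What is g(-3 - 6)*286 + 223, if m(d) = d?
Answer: -22589/9 ≈ -2509.9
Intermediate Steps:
g(E) = E + 5/E
g(-3 - 6)*286 + 223 = ((-3 - 6) + 5/(-3 - 6))*286 + 223 = (-9 + 5/(-9))*286 + 223 = (-9 + 5*(-⅑))*286 + 223 = (-9 - 5/9)*286 + 223 = -86/9*286 + 223 = -24596/9 + 223 = -22589/9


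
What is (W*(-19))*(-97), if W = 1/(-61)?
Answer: -1843/61 ≈ -30.213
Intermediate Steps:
W = -1/61 ≈ -0.016393
(W*(-19))*(-97) = -1/61*(-19)*(-97) = (19/61)*(-97) = -1843/61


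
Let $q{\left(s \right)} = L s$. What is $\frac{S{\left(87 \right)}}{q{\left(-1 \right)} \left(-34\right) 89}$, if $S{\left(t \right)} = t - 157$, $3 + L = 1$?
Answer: $\frac{35}{3026} \approx 0.011566$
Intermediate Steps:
$L = -2$ ($L = -3 + 1 = -2$)
$S{\left(t \right)} = -157 + t$ ($S{\left(t \right)} = t - 157 = -157 + t$)
$q{\left(s \right)} = - 2 s$
$\frac{S{\left(87 \right)}}{q{\left(-1 \right)} \left(-34\right) 89} = \frac{-157 + 87}{\left(-2\right) \left(-1\right) \left(-34\right) 89} = - \frac{70}{2 \left(-34\right) 89} = - \frac{70}{\left(-68\right) 89} = - \frac{70}{-6052} = \left(-70\right) \left(- \frac{1}{6052}\right) = \frac{35}{3026}$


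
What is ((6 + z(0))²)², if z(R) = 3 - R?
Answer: 6561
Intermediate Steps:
((6 + z(0))²)² = ((6 + (3 - 1*0))²)² = ((6 + (3 + 0))²)² = ((6 + 3)²)² = (9²)² = 81² = 6561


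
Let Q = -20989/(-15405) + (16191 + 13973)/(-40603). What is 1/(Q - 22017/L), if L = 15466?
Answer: -509148221010/409352801387 ≈ -1.2438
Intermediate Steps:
Q = 387539947/625489215 (Q = -20989*(-1/15405) + 30164*(-1/40603) = 20989/15405 - 30164/40603 = 387539947/625489215 ≈ 0.61958)
1/(Q - 22017/L) = 1/(387539947/625489215 - 22017/15466) = 1/(-409352801387/509148221010) = -509148221010/409352801387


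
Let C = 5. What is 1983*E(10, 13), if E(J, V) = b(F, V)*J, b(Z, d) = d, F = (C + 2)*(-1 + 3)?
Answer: 257790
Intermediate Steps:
F = 14 (F = (5 + 2)*(-1 + 3) = 7*2 = 14)
E(J, V) = J*V (E(J, V) = V*J = J*V)
1983*E(10, 13) = 1983*(10*13) = 1983*130 = 257790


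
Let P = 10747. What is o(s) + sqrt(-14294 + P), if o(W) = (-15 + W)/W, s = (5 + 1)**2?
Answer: 7/12 + I*sqrt(3547) ≈ 0.58333 + 59.557*I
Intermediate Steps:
s = 36 (s = 6**2 = 36)
o(W) = (-15 + W)/W
o(s) + sqrt(-14294 + P) = (-15 + 36)/36 + sqrt(-14294 + 10747) = (1/36)*21 + sqrt(-3547) = 7/12 + I*sqrt(3547)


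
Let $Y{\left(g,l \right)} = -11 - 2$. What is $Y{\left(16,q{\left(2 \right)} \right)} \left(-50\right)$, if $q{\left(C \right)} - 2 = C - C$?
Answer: $650$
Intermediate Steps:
$q{\left(C \right)} = 2$ ($q{\left(C \right)} = 2 + \left(C - C\right) = 2 + 0 = 2$)
$Y{\left(g,l \right)} = -13$ ($Y{\left(g,l \right)} = -11 - 2 = -13$)
$Y{\left(16,q{\left(2 \right)} \right)} \left(-50\right) = \left(-13\right) \left(-50\right) = 650$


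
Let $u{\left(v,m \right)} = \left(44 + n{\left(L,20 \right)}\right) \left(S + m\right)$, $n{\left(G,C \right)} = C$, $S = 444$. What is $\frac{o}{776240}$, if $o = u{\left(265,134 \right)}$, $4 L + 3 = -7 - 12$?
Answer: $\frac{2312}{48515} \approx 0.047655$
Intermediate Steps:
$L = - \frac{11}{2}$ ($L = - \frac{3}{4} + \frac{-7 - 12}{4} = - \frac{3}{4} + \frac{1}{4} \left(-19\right) = - \frac{3}{4} - \frac{19}{4} = - \frac{11}{2} \approx -5.5$)
$u{\left(v,m \right)} = 28416 + 64 m$ ($u{\left(v,m \right)} = \left(44 + 20\right) \left(444 + m\right) = 64 \left(444 + m\right) = 28416 + 64 m$)
$o = 36992$ ($o = 28416 + 64 \cdot 134 = 28416 + 8576 = 36992$)
$\frac{o}{776240} = \frac{36992}{776240} = 36992 \cdot \frac{1}{776240} = \frac{2312}{48515}$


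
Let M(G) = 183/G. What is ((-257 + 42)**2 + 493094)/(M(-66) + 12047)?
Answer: 11865018/264973 ≈ 44.778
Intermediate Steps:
((-257 + 42)**2 + 493094)/(M(-66) + 12047) = ((-257 + 42)**2 + 493094)/(183/(-66) + 12047) = ((-215)**2 + 493094)/(183*(-1/66) + 12047) = (46225 + 493094)/(-61/22 + 12047) = 539319/(264973/22) = 539319*(22/264973) = 11865018/264973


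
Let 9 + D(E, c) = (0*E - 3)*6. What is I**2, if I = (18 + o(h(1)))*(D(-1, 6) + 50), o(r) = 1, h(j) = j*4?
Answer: 190969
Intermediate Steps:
h(j) = 4*j
D(E, c) = -27 (D(E, c) = -9 + (0*E - 3)*6 = -9 + (0 - 3)*6 = -9 - 3*6 = -9 - 18 = -27)
I = 437 (I = (18 + 1)*(-27 + 50) = 19*23 = 437)
I**2 = 437**2 = 190969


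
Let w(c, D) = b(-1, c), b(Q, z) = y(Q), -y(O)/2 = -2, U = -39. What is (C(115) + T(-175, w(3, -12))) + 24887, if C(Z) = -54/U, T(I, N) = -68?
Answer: 322665/13 ≈ 24820.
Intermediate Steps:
y(O) = 4 (y(O) = -2*(-2) = 4)
b(Q, z) = 4
w(c, D) = 4
C(Z) = 18/13 (C(Z) = -54/(-39) = -54*(-1/39) = 18/13)
(C(115) + T(-175, w(3, -12))) + 24887 = (18/13 - 68) + 24887 = -866/13 + 24887 = 322665/13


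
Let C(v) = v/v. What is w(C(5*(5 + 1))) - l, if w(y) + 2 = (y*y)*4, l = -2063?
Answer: 2065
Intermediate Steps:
C(v) = 1
w(y) = -2 + 4*y² (w(y) = -2 + (y*y)*4 = -2 + y²*4 = -2 + 4*y²)
w(C(5*(5 + 1))) - l = (-2 + 4*1²) - 1*(-2063) = (-2 + 4*1) + 2063 = (-2 + 4) + 2063 = 2 + 2063 = 2065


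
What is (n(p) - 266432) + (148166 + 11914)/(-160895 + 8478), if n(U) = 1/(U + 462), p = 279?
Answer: -30091214179567/112940997 ≈ -2.6643e+5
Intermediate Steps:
n(U) = 1/(462 + U)
(n(p) - 266432) + (148166 + 11914)/(-160895 + 8478) = (1/(462 + 279) - 266432) + (148166 + 11914)/(-160895 + 8478) = (1/741 - 266432) + 160080/(-152417) = (1/741 - 266432) + 160080*(-1/152417) = -197426111/741 - 160080/152417 = -30091214179567/112940997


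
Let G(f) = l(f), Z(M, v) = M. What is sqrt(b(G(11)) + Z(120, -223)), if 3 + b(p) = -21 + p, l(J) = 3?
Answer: 3*sqrt(11) ≈ 9.9499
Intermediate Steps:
G(f) = 3
b(p) = -24 + p (b(p) = -3 + (-21 + p) = -24 + p)
sqrt(b(G(11)) + Z(120, -223)) = sqrt((-24 + 3) + 120) = sqrt(-21 + 120) = sqrt(99) = 3*sqrt(11)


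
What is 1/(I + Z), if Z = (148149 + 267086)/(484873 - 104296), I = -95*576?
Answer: -380577/20824758205 ≈ -1.8275e-5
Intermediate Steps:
I = -54720
Z = 415235/380577 ≈ 1.0911
1/(I + Z) = 1/(-54720 + 415235/380577) = 1/(-20824758205/380577) = -380577/20824758205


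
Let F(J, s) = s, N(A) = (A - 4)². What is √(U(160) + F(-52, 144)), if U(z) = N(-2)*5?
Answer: 18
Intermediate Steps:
N(A) = (-4 + A)²
U(z) = 180 (U(z) = (-4 - 2)²*5 = (-6)²*5 = 36*5 = 180)
√(U(160) + F(-52, 144)) = √(180 + 144) = √324 = 18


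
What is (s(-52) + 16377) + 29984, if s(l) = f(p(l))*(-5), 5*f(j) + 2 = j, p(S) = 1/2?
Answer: 92725/2 ≈ 46363.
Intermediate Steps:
p(S) = 1/2
f(j) = -2/5 + j/5
s(l) = 3/2 (s(l) = (-2/5 + (1/5)*(1/2))*(-5) = (-2/5 + 1/10)*(-5) = -3/10*(-5) = 3/2)
(s(-52) + 16377) + 29984 = (3/2 + 16377) + 29984 = 32757/2 + 29984 = 92725/2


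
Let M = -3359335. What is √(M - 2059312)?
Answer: 13*I*√32063 ≈ 2327.8*I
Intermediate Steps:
√(M - 2059312) = √(-3359335 - 2059312) = √(-5418647) = 13*I*√32063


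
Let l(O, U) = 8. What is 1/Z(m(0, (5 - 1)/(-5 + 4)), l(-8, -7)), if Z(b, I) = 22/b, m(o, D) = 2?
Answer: 1/11 ≈ 0.090909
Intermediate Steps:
1/Z(m(0, (5 - 1)/(-5 + 4)), l(-8, -7)) = 1/(22/2) = 1/(22*(1/2)) = 1/11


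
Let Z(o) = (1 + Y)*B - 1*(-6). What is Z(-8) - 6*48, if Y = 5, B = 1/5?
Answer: -1404/5 ≈ -280.80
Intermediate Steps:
B = 1/5 ≈ 0.20000
Z(o) = 36/5 (Z(o) = (1 + 5)*(1/5) - 1*(-6) = 6*(1/5) + 6 = 6/5 + 6 = 36/5)
Z(-8) - 6*48 = 36/5 - 6*48 = 36/5 - 288 = -1404/5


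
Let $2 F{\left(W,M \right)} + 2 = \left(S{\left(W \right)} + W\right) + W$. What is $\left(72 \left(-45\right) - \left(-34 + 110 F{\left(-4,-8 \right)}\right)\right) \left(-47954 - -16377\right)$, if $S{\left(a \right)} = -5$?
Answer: $75184837$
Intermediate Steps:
$F{\left(W,M \right)} = - \frac{7}{2} + W$ ($F{\left(W,M \right)} = -1 + \frac{\left(-5 + W\right) + W}{2} = -1 + \frac{-5 + 2 W}{2} = -1 + \left(- \frac{5}{2} + W\right) = - \frac{7}{2} + W$)
$\left(72 \left(-45\right) - \left(-34 + 110 F{\left(-4,-8 \right)}\right)\right) \left(-47954 - -16377\right) = \left(72 \left(-45\right) - \left(-34 + 110 \left(- \frac{7}{2} - 4\right)\right)\right) \left(-47954 - -16377\right) = \left(-3240 + \left(34 - -825\right)\right) \left(-47954 + 16377\right) = \left(-3240 + \left(34 + 825\right)\right) \left(-31577\right) = \left(-3240 + 859\right) \left(-31577\right) = \left(-2381\right) \left(-31577\right) = 75184837$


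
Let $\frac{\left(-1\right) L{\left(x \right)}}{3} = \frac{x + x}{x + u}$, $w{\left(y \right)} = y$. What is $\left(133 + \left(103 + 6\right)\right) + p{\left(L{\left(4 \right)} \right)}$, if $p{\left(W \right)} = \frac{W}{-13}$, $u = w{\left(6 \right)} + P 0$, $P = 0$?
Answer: $\frac{15742}{65} \approx 242.18$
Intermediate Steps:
$u = 6$ ($u = 6 + 0 \cdot 0 = 6 + 0 = 6$)
$L{\left(x \right)} = - \frac{6 x}{6 + x}$ ($L{\left(x \right)} = - 3 \frac{x + x}{x + 6} = - 3 \frac{2 x}{6 + x} = - \frac{6 x}{6 + x}$)
$p{\left(W \right)} = - \frac{W}{13}$ ($p{\left(W \right)} = W \left(- \frac{1}{13}\right) = - \frac{W}{13}$)
$\left(133 + \left(103 + 6\right)\right) + p{\left(L{\left(4 \right)} \right)} = \left(133 + \left(103 + 6\right)\right) - \frac{\left(-6\right) 4 \frac{1}{6 + 4}}{13} = \left(133 + 109\right) - \frac{\left(-6\right) 4 \cdot \frac{1}{10}}{13} = 242 - \frac{\left(-6\right) 4 \cdot \frac{1}{10}}{13} = 242 - - \frac{12}{65} = 242 + \frac{12}{65} = \frac{15742}{65}$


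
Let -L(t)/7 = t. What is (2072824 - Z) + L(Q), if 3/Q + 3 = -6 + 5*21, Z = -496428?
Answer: 82216057/32 ≈ 2.5693e+6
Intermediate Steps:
Q = 1/32 (Q = 3/(-3 + (-6 + 5*21)) = 3/(-3 + (-6 + 105)) = 3/(-3 + 99) = 3/96 = 3*(1/96) = 1/32 ≈ 0.031250)
L(t) = -7*t
(2072824 - Z) + L(Q) = (2072824 - 1*(-496428)) - 7*1/32 = (2072824 + 496428) - 7/32 = 2569252 - 7/32 = 82216057/32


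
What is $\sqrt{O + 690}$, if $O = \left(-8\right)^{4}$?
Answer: $\sqrt{4786} \approx 69.181$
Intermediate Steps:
$O = 4096$
$\sqrt{O + 690} = \sqrt{4096 + 690} = \sqrt{4786}$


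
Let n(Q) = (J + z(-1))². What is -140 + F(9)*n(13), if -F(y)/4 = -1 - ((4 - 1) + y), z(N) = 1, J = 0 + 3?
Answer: 692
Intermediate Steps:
J = 3
n(Q) = 16 (n(Q) = (3 + 1)² = 4² = 16)
F(y) = 16 + 4*y (F(y) = -4*(-1 - ((4 - 1) + y)) = -4*(-1 - (3 + y)) = -4*(-1 + (-3 - y)) = -4*(-4 - y) = 16 + 4*y)
-140 + F(9)*n(13) = -140 + (16 + 4*9)*16 = -140 + (16 + 36)*16 = -140 + 52*16 = -140 + 832 = 692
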